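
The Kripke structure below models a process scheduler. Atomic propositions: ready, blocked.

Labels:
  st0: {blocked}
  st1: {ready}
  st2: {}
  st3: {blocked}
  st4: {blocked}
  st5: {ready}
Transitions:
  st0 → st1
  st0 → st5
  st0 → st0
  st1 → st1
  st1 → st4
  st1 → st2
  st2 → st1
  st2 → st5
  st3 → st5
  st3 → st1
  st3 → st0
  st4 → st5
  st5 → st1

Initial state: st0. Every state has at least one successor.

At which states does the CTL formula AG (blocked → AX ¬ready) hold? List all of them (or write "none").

States satisfying blocked → AX ¬ready: {st1, st2, st5}.
States satisfying AG (blocked → AX ¬ready): ∅.

none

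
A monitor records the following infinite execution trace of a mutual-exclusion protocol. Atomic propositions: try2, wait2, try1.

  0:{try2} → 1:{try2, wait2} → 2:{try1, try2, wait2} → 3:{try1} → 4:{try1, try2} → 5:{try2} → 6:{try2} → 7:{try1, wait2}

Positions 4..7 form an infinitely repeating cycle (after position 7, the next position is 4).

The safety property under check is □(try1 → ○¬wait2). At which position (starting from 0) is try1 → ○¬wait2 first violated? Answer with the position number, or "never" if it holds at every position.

never

try1 → ○¬wait2 holds at every position 0..7, and those are all the positions the trace ever visits, so the invariant □(try1 → ○¬wait2) is never violated.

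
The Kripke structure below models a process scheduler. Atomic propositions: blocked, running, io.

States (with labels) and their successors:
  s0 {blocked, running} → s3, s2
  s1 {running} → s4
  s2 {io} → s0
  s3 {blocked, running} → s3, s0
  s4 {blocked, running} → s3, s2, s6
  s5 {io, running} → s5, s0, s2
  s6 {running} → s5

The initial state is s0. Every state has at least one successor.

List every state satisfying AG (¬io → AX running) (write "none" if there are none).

States satisfying ¬io → AX running: {s1, s2, s3, s5, s6}.
States satisfying AG (¬io → AX running): ∅.

none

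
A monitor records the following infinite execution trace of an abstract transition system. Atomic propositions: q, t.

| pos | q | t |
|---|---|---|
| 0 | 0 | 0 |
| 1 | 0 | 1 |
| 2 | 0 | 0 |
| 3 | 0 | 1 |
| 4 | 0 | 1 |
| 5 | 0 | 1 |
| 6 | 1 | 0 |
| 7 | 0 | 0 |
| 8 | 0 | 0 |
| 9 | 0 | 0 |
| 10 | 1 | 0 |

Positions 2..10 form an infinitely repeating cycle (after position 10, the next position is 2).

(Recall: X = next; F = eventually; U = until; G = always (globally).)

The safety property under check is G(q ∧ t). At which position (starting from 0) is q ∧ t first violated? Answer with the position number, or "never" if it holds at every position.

At position 0 the labels are {}, so q ∧ t is false there. This is the first violation.

0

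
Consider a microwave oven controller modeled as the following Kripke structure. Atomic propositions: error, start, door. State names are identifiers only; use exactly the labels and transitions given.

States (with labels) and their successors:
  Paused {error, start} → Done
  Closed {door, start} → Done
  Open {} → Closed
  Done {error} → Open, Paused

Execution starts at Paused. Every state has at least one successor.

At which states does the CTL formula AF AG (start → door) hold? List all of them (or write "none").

none

States satisfying AG (start → door): ∅.
States satisfying AF AG (start → door): ∅.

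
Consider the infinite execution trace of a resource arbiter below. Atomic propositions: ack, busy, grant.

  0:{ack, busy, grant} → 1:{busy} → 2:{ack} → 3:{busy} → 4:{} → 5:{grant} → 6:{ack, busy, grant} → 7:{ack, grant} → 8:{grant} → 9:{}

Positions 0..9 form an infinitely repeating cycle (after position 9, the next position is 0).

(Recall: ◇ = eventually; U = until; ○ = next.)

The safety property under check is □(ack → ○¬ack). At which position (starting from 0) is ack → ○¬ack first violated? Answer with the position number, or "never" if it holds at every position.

Check ack → ○¬ack at each position in order: 0 ✓, 1 ✓, 2 ✓, 3 ✓, 4 ✓, 5 ✓.
At position 6 the labels are {ack, busy, grant} and the next position 7 has {ack, grant}, so ack → ○¬ack is false there. This is the first violation.

6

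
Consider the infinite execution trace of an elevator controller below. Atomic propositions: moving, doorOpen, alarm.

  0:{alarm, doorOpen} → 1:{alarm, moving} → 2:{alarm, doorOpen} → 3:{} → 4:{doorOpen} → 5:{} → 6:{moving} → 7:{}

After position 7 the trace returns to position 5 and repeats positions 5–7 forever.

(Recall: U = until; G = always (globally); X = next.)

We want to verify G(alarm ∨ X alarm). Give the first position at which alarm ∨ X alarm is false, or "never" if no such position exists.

Check alarm ∨ X alarm at each position in order: 0 ✓, 1 ✓, 2 ✓.
At position 3 the labels are {} and the next position 4 has {doorOpen}, so alarm ∨ X alarm is false there. This is the first violation.

3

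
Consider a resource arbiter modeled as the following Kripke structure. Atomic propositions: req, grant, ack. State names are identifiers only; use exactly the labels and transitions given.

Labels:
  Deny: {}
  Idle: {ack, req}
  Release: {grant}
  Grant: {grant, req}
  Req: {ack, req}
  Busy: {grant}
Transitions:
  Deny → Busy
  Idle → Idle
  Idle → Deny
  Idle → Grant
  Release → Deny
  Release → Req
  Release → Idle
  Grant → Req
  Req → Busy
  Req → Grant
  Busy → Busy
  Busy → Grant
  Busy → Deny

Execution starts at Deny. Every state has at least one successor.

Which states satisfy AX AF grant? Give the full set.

{Deny, Grant, Req, Busy}

States satisfying AF grant: {Deny, Release, Grant, Req, Busy}.
States satisfying AX AF grant: {Deny, Grant, Req, Busy}.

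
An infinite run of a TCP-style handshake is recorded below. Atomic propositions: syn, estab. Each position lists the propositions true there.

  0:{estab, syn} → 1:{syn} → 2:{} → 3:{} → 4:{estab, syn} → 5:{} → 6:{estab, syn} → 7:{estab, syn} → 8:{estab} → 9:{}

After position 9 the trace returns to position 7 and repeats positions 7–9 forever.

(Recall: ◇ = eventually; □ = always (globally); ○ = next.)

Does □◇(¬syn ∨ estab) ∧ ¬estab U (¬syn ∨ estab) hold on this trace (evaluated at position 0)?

◇(¬syn ∨ estab) holds at every position 0..9, and those are all positions ever visited, so □◇(¬syn ∨ estab) holds.
Walking from position 0: ¬syn ∨ estab first holds at position 0, and ¬estab holds at every earlier position along the way, so ¬estab U (¬syn ∨ estab) holds.
At position 0: □◇(¬syn ∨ estab) is true; ¬estab U (¬syn ∨ estab) is true; so □◇(¬syn ∨ estab) ∧ ¬estab U (¬syn ∨ estab) is true.

Yes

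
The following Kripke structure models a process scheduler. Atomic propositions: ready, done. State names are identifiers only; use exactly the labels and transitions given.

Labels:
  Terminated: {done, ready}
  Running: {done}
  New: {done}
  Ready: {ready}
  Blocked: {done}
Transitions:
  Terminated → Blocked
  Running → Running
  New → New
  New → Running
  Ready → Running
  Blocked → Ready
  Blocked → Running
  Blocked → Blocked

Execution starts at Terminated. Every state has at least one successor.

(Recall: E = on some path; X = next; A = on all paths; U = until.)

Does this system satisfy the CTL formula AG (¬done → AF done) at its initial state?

States satisfying ¬done → AF done: {Terminated, Running, New, Ready, Blocked}.
States satisfying AG (¬done → AF done): {Terminated, Running, New, Ready, Blocked}.
Every state reachable from Terminated satisfies ¬done → AF done.
Terminated ∈ Sat(AG (¬done → AF done)).

Satisfied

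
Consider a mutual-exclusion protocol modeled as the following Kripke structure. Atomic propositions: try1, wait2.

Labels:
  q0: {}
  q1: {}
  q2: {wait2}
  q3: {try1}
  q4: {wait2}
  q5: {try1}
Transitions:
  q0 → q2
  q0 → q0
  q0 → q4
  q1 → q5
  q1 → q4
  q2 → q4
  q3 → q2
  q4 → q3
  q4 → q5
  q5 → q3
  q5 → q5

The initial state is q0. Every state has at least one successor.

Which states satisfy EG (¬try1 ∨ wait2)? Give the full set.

{q0}

States satisfying ¬try1 ∨ wait2: {q0, q1, q2, q4}.
States satisfying EG (¬try1 ∨ wait2): {q0}.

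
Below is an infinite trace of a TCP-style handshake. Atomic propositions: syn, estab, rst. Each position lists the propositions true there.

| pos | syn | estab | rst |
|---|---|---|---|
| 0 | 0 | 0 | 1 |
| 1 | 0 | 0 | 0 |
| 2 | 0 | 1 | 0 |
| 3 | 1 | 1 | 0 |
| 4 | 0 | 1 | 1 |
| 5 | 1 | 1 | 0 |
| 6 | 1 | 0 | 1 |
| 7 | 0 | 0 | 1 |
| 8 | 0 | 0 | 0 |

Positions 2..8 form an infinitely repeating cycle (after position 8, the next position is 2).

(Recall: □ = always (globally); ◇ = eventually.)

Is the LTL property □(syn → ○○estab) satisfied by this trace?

syn → ○○estab must hold at every position from 0 onward. It fails at position 5, so □(syn → ○○estab) is false.
Positions where syn holds: 3, 5, 6.
Check ○○estab at each: 3→ok, 5→fails, 6→fails.

Violated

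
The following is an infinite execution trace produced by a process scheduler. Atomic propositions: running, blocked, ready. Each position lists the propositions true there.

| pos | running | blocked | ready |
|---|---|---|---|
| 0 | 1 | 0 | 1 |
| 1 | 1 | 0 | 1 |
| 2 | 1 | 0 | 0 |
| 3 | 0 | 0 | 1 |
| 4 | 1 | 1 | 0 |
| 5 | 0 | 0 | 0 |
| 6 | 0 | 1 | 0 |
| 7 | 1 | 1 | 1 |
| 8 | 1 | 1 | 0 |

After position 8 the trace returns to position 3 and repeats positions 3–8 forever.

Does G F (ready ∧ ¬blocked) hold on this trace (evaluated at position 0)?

F (ready ∧ ¬blocked) holds at every position 0..8, and those are all positions ever visited, so G F (ready ∧ ¬blocked) holds.

Satisfied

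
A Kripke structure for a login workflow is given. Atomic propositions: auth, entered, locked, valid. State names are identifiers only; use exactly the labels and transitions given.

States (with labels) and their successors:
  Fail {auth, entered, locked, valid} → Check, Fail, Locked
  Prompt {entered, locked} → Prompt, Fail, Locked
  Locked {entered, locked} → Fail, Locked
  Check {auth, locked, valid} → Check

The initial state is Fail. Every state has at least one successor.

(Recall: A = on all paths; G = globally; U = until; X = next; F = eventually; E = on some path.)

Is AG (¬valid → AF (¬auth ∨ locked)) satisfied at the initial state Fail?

States satisfying ¬valid → AF (¬auth ∨ locked): {Fail, Prompt, Locked, Check}.
States satisfying AG (¬valid → AF (¬auth ∨ locked)): {Fail, Prompt, Locked, Check}.
Every state reachable from Fail satisfies ¬valid → AF (¬auth ∨ locked).
Fail ∈ Sat(AG (¬valid → AF (¬auth ∨ locked))).

Yes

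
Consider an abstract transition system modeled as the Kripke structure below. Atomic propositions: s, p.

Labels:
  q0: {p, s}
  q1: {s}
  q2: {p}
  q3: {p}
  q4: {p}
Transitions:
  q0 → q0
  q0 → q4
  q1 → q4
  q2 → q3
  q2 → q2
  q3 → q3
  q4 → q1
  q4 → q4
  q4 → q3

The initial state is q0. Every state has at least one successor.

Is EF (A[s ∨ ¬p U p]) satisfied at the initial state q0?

Yes

States satisfying A[s ∨ ¬p U p]: {q0, q1, q2, q3, q4}.
States satisfying EF (A[s ∨ ¬p U p]): {q0, q1, q2, q3, q4}.
Some path from q0 reaches a state where A[s ∨ ¬p U p] holds.
q0 ∈ Sat(EF (A[s ∨ ¬p U p])).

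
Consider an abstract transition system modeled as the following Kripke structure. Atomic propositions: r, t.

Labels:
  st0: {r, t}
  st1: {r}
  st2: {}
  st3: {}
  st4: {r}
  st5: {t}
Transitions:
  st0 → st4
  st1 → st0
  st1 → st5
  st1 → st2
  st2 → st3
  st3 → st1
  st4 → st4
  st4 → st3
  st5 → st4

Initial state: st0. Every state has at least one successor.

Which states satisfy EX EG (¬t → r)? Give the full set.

{st0, st1, st3, st4, st5}

States satisfying EG (¬t → r): {st0, st1, st4, st5}.
States satisfying EX EG (¬t → r): {st0, st1, st3, st4, st5}.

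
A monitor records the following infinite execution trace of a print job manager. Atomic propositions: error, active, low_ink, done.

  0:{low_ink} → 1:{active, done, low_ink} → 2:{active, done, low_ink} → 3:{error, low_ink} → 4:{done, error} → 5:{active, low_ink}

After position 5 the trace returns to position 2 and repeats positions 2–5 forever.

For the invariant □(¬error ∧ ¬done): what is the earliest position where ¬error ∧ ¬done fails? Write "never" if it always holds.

1

Check ¬error ∧ ¬done at each position in order: 0 ✓.
At position 1 the labels are {active, done, low_ink}, so ¬error ∧ ¬done is false there. This is the first violation.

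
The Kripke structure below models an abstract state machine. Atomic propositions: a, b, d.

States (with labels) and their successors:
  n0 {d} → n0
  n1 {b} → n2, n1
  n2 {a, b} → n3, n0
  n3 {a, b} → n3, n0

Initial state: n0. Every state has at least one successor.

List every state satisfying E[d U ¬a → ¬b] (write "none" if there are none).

{n0, n2, n3}

States satisfying d: {n0}.
States satisfying ¬a → ¬b: {n0, n2, n3}.
States satisfying E[d U ¬a → ¬b]: {n0, n2, n3}.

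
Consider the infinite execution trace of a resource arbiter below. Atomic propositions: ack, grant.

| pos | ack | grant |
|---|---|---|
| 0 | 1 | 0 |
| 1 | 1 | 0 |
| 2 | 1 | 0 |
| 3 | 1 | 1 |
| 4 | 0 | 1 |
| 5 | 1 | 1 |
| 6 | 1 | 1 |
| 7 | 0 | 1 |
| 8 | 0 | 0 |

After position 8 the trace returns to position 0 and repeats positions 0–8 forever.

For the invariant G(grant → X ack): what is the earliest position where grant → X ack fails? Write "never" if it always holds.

3

Check grant → X ack at each position in order: 0 ✓, 1 ✓, 2 ✓.
At position 3 the labels are {ack, grant} and the next position 4 has {grant}, so grant → X ack is false there. This is the first violation.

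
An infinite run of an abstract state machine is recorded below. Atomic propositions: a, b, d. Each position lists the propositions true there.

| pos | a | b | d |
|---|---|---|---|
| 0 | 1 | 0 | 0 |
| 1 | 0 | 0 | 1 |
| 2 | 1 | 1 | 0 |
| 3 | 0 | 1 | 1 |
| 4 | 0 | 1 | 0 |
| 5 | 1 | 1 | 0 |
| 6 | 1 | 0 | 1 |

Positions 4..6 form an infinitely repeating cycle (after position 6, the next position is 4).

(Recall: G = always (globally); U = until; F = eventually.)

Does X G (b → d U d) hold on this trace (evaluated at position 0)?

No

The position after 0 is 1; G (b → d U d) is false there.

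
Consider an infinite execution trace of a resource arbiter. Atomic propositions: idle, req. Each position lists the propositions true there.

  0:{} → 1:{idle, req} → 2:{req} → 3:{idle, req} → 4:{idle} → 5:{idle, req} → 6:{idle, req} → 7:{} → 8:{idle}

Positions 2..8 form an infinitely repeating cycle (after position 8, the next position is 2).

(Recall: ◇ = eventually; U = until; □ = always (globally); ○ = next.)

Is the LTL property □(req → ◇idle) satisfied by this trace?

req → ◇idle holds at every position 0..8, and those are all positions ever visited, so □(req → ◇idle) holds.
Positions where req holds: 1, 2, 3, 5, 6.
Check ◇idle at each: 1→ok, 2→ok, 3→ok, 5→ok, 6→ok.

Holds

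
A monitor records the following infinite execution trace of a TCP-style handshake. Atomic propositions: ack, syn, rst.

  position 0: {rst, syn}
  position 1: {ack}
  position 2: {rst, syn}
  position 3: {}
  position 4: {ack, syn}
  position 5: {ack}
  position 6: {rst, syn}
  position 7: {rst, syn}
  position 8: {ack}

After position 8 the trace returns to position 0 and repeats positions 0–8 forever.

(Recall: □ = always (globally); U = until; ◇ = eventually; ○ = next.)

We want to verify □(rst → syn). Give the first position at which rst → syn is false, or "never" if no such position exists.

rst → syn holds at every position 0..8, and those are all the positions the trace ever visits, so the invariant □(rst → syn) is never violated.

never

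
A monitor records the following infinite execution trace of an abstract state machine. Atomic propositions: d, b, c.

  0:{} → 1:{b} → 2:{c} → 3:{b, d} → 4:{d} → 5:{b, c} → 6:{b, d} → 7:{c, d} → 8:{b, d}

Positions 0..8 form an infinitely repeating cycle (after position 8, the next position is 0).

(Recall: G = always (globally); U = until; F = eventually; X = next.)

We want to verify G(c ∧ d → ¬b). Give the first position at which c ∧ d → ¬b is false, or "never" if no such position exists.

c ∧ d → ¬b holds at every position 0..8, and those are all the positions the trace ever visits, so the invariant G(c ∧ d → ¬b) is never violated.

never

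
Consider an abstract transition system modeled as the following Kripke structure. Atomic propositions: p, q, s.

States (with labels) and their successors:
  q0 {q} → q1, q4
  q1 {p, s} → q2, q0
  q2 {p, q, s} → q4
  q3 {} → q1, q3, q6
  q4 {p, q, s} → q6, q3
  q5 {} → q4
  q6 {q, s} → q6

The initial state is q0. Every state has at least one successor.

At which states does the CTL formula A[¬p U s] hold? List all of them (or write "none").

{q0, q1, q2, q4, q5, q6}

States satisfying ¬p: {q0, q3, q5, q6}.
States satisfying s: {q1, q2, q4, q6}.
States satisfying A[¬p U s]: {q0, q1, q2, q4, q5, q6}.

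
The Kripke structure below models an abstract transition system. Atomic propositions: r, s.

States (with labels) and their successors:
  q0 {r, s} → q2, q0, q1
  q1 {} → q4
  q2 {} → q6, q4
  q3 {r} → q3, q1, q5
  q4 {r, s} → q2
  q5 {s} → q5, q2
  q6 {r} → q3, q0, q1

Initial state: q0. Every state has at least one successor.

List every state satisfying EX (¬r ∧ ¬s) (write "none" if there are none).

{q0, q3, q4, q5, q6}

States satisfying ¬r ∧ ¬s: {q1, q2}.
States satisfying EX (¬r ∧ ¬s): {q0, q3, q4, q5, q6}.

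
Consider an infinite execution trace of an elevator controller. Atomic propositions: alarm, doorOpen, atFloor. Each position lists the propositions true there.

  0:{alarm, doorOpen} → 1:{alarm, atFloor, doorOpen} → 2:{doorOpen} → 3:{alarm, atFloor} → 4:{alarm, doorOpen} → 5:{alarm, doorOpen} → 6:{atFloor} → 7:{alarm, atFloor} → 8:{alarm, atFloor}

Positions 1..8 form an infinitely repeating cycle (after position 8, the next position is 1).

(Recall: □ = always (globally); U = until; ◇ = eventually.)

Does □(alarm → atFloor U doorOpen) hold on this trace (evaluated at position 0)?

alarm → atFloor U doorOpen holds at every position 0..8, and those are all positions ever visited, so □(alarm → atFloor U doorOpen) holds.
Positions where alarm holds: 0, 1, 3, 4, 5, 7, 8.
Check atFloor U doorOpen at each: 0→ok, 1→ok, 3→ok, 4→ok, 5→ok, 7→ok, 8→ok.

Holds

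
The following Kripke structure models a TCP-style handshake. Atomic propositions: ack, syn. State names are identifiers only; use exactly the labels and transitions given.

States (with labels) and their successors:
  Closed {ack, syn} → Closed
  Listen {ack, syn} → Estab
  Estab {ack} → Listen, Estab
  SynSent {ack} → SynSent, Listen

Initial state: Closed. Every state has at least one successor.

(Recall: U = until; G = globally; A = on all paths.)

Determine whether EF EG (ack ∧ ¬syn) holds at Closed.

States satisfying EG (ack ∧ ¬syn): {Estab, SynSent}.
States satisfying EF EG (ack ∧ ¬syn): {Listen, Estab, SynSent}.
No suitable path/successor from Closed witnesses the formula.
Closed ∉ Sat(EF EG (ack ∧ ¬syn)).

Violated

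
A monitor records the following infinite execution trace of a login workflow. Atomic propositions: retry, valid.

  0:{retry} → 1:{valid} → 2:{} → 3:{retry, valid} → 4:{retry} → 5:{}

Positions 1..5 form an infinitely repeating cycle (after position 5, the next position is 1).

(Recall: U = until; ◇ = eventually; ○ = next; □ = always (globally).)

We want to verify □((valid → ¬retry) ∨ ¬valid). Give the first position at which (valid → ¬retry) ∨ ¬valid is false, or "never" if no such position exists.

Check (valid → ¬retry) ∨ ¬valid at each position in order: 0 ✓, 1 ✓, 2 ✓.
At position 3 the labels are {retry, valid}, so (valid → ¬retry) ∨ ¬valid is false there. This is the first violation.

3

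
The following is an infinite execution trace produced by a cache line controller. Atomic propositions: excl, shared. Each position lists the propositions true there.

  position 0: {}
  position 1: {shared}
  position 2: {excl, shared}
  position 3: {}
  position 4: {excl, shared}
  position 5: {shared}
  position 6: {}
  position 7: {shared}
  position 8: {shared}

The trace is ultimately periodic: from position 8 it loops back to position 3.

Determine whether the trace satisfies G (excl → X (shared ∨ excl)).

Violated

excl → X (shared ∨ excl) must hold at every position from 0 onward. It fails at position 2, so G (excl → X (shared ∨ excl)) is false.
Positions where excl holds: 2, 4.
Check X (shared ∨ excl) at each: 2→fails, 4→ok.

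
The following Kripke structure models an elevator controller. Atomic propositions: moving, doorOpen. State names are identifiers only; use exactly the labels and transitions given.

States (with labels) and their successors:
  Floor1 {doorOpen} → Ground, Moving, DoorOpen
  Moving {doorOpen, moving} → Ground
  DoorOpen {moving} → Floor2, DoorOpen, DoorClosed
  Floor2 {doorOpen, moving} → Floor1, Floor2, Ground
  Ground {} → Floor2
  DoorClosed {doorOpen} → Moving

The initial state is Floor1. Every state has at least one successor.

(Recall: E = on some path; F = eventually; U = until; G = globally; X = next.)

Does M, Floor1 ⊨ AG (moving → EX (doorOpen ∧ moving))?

No

States satisfying moving → EX (doorOpen ∧ moving): {Floor1, DoorOpen, Floor2, Ground, DoorClosed}.
States satisfying AG (moving → EX (doorOpen ∧ moving)): ∅.
Moving is reachable from Floor1 and violates moving → EX (doorOpen ∧ moving), so AG fails at Floor1.
Floor1 ∉ Sat(AG (moving → EX (doorOpen ∧ moving))).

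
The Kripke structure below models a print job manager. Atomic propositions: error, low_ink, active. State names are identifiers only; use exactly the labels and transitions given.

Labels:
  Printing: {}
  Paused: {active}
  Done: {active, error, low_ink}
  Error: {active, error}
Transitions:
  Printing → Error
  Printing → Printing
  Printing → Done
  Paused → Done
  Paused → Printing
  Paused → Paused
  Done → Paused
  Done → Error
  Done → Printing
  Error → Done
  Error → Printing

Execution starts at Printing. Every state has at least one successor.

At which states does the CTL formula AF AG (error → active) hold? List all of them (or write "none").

States satisfying AG (error → active): {Printing, Paused, Done, Error}.
States satisfying AF AG (error → active): {Printing, Paused, Done, Error}.

{Printing, Paused, Done, Error}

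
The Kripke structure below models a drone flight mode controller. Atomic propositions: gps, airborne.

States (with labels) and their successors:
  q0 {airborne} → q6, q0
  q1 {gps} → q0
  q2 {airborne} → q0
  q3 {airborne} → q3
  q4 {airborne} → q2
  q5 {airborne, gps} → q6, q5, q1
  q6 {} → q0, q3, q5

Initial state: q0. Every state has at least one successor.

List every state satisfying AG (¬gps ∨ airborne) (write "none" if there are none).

{q3}

States satisfying ¬gps ∨ airborne: {q0, q2, q3, q4, q5, q6}.
States satisfying AG (¬gps ∨ airborne): {q3}.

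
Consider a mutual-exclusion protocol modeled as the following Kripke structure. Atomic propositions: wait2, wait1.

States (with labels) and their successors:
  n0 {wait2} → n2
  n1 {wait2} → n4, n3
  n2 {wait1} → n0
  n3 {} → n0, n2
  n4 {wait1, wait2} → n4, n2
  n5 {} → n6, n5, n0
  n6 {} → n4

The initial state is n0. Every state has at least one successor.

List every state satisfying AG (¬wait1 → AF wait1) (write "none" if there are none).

States satisfying ¬wait1 → AF wait1: {n0, n1, n2, n3, n4, n6}.
States satisfying AG (¬wait1 → AF wait1): {n0, n1, n2, n3, n4, n6}.

{n0, n1, n2, n3, n4, n6}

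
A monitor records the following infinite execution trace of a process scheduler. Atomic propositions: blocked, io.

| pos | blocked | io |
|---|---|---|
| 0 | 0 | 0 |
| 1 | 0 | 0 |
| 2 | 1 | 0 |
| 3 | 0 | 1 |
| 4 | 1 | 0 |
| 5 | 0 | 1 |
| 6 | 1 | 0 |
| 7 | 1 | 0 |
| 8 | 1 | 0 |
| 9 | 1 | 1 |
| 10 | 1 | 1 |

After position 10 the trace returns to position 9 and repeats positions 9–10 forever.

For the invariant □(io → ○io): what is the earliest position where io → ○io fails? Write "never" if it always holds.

3

Check io → ○io at each position in order: 0 ✓, 1 ✓, 2 ✓.
At position 3 the labels are {io} and the next position 4 has {blocked}, so io → ○io is false there. This is the first violation.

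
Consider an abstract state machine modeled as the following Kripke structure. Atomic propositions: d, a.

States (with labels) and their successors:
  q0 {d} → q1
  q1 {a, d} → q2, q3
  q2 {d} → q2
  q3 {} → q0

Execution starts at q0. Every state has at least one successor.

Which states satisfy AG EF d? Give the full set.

{q0, q1, q2, q3}

States satisfying EF d: {q0, q1, q2, q3}.
States satisfying AG EF d: {q0, q1, q2, q3}.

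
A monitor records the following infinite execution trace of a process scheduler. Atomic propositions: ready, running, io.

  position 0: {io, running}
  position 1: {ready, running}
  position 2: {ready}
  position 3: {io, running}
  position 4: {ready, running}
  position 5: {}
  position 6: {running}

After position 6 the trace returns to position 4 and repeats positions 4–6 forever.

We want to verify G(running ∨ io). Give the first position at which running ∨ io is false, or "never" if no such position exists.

Check running ∨ io at each position in order: 0 ✓, 1 ✓.
At position 2 the labels are {ready}, so running ∨ io is false there. This is the first violation.

2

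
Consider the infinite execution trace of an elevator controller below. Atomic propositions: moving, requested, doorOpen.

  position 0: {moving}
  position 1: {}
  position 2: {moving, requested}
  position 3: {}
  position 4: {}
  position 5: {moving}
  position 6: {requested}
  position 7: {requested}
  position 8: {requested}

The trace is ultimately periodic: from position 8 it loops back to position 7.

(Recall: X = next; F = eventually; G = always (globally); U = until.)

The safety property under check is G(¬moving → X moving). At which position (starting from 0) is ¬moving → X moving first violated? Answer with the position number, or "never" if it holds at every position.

Check ¬moving → X moving at each position in order: 0 ✓, 1 ✓, 2 ✓.
At position 3 the labels are {} and the next position 4 has {}, so ¬moving → X moving is false there. This is the first violation.

3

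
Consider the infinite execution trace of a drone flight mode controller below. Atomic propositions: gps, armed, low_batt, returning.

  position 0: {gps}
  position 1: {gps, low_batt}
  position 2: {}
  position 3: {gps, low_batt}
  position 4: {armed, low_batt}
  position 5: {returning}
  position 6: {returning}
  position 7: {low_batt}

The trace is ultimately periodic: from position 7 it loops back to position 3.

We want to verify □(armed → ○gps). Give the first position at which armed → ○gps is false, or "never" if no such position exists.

4

Check armed → ○gps at each position in order: 0 ✓, 1 ✓, 2 ✓, 3 ✓.
At position 4 the labels are {armed, low_batt} and the next position 5 has {returning}, so armed → ○gps is false there. This is the first violation.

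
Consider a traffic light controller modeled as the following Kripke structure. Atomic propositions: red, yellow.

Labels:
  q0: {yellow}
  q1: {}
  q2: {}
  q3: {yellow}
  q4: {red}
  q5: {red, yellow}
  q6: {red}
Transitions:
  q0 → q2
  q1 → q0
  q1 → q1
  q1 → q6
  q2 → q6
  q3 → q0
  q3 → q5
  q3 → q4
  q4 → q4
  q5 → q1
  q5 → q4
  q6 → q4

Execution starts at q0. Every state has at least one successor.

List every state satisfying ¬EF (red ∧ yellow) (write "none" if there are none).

{q0, q1, q2, q4, q6}

States satisfying red ∧ yellow: {q5}.
States satisfying EF (red ∧ yellow): {q3, q5}.
States satisfying ¬EF (red ∧ yellow): {q0, q1, q2, q4, q6}.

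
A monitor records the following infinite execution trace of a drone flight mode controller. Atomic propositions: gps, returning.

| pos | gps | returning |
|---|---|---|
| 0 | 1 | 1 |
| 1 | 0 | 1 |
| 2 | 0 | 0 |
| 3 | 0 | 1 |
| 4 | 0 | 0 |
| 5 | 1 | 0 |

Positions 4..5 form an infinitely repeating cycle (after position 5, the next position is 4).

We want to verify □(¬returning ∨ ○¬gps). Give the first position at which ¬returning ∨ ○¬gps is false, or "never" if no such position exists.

never

¬returning ∨ ○¬gps holds at every position 0..5, and those are all the positions the trace ever visits, so the invariant □(¬returning ∨ ○¬gps) is never violated.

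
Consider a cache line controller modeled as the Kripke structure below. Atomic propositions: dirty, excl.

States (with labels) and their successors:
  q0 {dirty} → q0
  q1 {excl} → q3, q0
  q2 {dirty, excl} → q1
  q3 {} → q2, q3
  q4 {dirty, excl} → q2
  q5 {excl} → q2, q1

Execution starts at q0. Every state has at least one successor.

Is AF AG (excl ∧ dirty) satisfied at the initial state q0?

Violated

States satisfying AG (excl ∧ dirty): ∅.
States satisfying AF AG (excl ∧ dirty): ∅.
There is a path from q0 along which AG (excl ∧ dirty) never holds.
q0 ∉ Sat(AF AG (excl ∧ dirty)).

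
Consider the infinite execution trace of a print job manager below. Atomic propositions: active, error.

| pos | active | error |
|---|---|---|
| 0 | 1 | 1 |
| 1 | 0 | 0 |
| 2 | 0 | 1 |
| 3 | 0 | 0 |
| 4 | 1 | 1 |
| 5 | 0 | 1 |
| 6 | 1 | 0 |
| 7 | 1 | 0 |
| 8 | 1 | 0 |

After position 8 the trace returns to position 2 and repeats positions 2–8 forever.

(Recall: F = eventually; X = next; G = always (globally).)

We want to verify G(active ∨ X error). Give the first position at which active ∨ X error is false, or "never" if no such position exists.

Check active ∨ X error at each position in order: 0 ✓, 1 ✓.
At position 2 the labels are {error} and the next position 3 has {}, so active ∨ X error is false there. This is the first violation.

2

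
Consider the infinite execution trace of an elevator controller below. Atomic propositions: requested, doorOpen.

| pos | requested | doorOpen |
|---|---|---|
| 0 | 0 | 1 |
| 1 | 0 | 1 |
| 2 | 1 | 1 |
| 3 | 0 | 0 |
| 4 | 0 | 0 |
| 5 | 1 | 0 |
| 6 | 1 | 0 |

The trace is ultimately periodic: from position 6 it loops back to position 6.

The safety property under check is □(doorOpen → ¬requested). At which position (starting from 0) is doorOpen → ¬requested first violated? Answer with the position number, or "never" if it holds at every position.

2

Check doorOpen → ¬requested at each position in order: 0 ✓, 1 ✓.
At position 2 the labels are {doorOpen, requested}, so doorOpen → ¬requested is false there. This is the first violation.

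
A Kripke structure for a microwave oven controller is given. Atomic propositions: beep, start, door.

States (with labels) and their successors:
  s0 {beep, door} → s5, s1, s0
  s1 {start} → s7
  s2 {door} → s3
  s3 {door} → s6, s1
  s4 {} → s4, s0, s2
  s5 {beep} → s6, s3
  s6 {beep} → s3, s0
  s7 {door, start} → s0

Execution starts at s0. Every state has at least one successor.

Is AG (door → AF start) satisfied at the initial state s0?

States satisfying door → AF start: {s1, s4, s5, s6, s7}.
States satisfying AG (door → AF start): ∅.
s0 is reachable from s0 and violates door → AF start, so AG fails at s0.
s0 ∉ Sat(AG (door → AF start)).

No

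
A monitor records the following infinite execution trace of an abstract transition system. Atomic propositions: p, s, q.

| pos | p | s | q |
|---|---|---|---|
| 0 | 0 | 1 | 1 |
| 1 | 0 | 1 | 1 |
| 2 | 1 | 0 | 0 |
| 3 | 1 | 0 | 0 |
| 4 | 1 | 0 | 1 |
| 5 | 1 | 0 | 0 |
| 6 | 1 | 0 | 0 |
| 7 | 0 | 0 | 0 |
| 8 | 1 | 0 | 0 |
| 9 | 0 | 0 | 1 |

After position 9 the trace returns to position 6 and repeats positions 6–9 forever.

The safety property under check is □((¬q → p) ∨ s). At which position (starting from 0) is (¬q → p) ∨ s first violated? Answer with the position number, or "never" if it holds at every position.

Check (¬q → p) ∨ s at each position in order: 0 ✓, 1 ✓, 2 ✓, 3 ✓, 4 ✓, 5 ✓, 6 ✓.
At position 7 the labels are {}, so (¬q → p) ∨ s is false there. This is the first violation.

7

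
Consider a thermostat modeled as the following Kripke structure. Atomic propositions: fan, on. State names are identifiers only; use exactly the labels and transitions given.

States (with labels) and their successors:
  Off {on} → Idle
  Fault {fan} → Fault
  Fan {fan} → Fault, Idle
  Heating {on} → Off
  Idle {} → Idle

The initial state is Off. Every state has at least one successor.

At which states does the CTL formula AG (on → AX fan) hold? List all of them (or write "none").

{Fault, Fan, Idle}

States satisfying on → AX fan: {Fault, Fan, Idle}.
States satisfying AG (on → AX fan): {Fault, Fan, Idle}.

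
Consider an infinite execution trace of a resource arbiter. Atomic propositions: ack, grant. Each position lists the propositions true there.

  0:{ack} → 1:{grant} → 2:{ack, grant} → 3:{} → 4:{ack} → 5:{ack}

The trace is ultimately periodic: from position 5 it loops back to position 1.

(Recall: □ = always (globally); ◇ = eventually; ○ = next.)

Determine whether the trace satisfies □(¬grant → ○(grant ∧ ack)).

¬grant → ○(grant ∧ ack) must hold at every position from 0 onward. It fails at position 0, so □(¬grant → ○(grant ∧ ack)) is false.
Positions where ¬grant holds: 0, 3, 4, 5.
Check ○(grant ∧ ack) at each: 0→fails, 3→fails, 4→fails, 5→fails.

No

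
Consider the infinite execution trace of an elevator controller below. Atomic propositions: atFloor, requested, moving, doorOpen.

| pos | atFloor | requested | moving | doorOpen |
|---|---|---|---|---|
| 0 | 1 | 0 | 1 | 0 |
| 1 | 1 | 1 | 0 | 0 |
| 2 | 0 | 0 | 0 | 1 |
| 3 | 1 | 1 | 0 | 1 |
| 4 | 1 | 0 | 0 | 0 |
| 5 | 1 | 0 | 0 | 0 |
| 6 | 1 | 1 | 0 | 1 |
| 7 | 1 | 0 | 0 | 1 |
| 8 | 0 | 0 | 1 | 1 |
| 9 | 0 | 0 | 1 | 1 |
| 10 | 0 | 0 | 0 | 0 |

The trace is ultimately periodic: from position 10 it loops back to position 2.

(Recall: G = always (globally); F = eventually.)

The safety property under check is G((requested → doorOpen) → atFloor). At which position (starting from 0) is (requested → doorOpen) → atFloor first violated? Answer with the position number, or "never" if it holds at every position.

Check (requested → doorOpen) → atFloor at each position in order: 0 ✓, 1 ✓.
At position 2 the labels are {doorOpen}, so (requested → doorOpen) → atFloor is false there. This is the first violation.

2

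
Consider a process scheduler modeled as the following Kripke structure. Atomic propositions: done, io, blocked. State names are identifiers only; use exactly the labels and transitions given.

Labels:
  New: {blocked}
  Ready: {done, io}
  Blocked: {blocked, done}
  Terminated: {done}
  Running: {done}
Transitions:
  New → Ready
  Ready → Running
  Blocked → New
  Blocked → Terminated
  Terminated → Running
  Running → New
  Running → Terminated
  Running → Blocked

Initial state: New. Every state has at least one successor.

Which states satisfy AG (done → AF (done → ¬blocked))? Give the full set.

{New, Ready, Blocked, Terminated, Running}

States satisfying done → AF (done → ¬blocked): {New, Ready, Blocked, Terminated, Running}.
States satisfying AG (done → AF (done → ¬blocked)): {New, Ready, Blocked, Terminated, Running}.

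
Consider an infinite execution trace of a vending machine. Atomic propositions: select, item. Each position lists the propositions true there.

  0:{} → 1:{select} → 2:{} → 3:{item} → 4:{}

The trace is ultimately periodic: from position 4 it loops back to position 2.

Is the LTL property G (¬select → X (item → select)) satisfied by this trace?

¬select → X (item → select) must hold at every position from 0 onward. It fails at position 2, so G (¬select → X (item → select)) is false.
Positions where ¬select holds: 0, 2, 3, 4.
Check X (item → select) at each: 0→ok, 2→fails, 3→ok, 4→ok.

Does not hold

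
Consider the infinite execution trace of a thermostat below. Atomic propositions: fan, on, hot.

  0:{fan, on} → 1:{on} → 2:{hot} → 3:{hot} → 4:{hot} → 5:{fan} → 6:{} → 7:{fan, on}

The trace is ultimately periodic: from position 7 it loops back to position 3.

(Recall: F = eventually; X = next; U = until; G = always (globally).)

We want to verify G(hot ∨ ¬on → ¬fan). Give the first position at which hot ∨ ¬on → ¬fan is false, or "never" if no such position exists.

5

Check hot ∨ ¬on → ¬fan at each position in order: 0 ✓, 1 ✓, 2 ✓, 3 ✓, 4 ✓.
At position 5 the labels are {fan}, so hot ∨ ¬on → ¬fan is false there. This is the first violation.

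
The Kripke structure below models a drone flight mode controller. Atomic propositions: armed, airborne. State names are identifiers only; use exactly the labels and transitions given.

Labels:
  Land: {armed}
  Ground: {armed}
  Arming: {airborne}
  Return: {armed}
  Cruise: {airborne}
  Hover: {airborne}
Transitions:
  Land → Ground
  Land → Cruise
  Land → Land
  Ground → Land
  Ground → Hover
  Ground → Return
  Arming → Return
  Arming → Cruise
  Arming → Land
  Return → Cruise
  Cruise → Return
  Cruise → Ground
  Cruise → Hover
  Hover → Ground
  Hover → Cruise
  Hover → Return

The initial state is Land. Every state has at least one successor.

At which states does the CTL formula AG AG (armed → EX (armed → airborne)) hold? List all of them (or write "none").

States satisfying AG (armed → EX (armed → airborne)): {Land, Ground, Arming, Return, Cruise, Hover}.
States satisfying AG AG (armed → EX (armed → airborne)): {Land, Ground, Arming, Return, Cruise, Hover}.

{Land, Ground, Arming, Return, Cruise, Hover}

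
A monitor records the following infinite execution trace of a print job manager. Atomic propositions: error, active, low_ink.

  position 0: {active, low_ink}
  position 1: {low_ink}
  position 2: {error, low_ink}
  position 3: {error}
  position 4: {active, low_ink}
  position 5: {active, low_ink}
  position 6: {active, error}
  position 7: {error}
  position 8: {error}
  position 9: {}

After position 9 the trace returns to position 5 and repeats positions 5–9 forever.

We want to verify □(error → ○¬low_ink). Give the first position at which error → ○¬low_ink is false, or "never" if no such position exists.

Check error → ○¬low_ink at each position in order: 0 ✓, 1 ✓, 2 ✓.
At position 3 the labels are {error} and the next position 4 has {active, low_ink}, so error → ○¬low_ink is false there. This is the first violation.

3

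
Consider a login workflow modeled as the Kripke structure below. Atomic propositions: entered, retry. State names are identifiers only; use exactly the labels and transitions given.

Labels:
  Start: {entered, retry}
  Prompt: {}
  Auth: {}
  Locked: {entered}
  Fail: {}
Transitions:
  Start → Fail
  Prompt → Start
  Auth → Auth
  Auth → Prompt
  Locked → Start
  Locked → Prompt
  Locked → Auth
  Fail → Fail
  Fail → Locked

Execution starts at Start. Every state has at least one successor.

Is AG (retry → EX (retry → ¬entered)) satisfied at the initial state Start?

Holds

States satisfying retry → EX (retry → ¬entered): {Start, Prompt, Auth, Locked, Fail}.
States satisfying AG (retry → EX (retry → ¬entered)): {Start, Prompt, Auth, Locked, Fail}.
Every state reachable from Start satisfies retry → EX (retry → ¬entered).
Start ∈ Sat(AG (retry → EX (retry → ¬entered))).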